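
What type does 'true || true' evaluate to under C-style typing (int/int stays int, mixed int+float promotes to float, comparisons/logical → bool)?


Operand types: bool || bool
Rule: logical operators take bool operands and yield bool
Result type: bool


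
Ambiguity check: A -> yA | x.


right-linear, alternatives start with distinct terminals 'y' vs 'x': unique leftmost derivation
Unambiguous


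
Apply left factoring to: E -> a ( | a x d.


Common prefix: 'a'
Factored: E -> a E', E' -> ( | x d


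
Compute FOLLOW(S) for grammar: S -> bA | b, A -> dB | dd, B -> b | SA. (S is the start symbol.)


$ ∈ FOLLOW(S). For each A -> αBβ: add FIRST(β)\{ε} to FOLLOW(B); if β nullable, add FOLLOW(A).
FOLLOW(S) = {$, d}


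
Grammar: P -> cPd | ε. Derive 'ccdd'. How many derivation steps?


Derivation: P => cPd => ccPdd => ccdd
Steps: 3


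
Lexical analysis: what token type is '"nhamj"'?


Pattern: double-quoted sequence
Type: STRING_LITERAL


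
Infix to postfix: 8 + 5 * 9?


* has higher precedence, evaluate 5*9 first
Postfix: 8 5 9 * +


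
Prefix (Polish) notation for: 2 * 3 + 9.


left-to-right (same/higher precedence on left): tree is (+ (* 2 3) 9)
Prefix: + * 2 3 9


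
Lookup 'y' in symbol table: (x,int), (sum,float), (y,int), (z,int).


Lookup 'y' → type int


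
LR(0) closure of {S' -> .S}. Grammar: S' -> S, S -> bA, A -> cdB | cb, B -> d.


Start: S' -> .S
For each item with dot before a nonterminal B, add B -> .γ for every B-production
Closure: [S' -> .S, S -> .bA]


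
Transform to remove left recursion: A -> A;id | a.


Left-recursive alternatives: A;id; non-recursive: a
Introduce A': A -> aA', A' -> ;idA' | ε


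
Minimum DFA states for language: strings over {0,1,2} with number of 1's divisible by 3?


Track (count of 1) mod 3: states 0..2, accept at 0
Minimal DFA: 3 states


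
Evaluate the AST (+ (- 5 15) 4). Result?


Evaluate inner: (- 5 15) = -10
Evaluate root: (+ -10 4) = -6
Result: -6


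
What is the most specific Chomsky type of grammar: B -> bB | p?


Right-linear: every RHS is a terminal or a terminal followed by one nonterminal
Classification: Type 3 (Regular)


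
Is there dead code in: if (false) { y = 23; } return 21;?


condition is constant false, so the whole block is unreachable
Dead: 'if (false) { y = 23; }'


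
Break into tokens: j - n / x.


Scan left to right, longest-match per lexeme
Tokens: ID(j), OP(-), ID(n), OP(/), ID(x)


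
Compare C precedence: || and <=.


'<=' is relational (level 7); '||' is logical OR (level 1)
Higher level binds tighter
'<=' has higher precedence than '||'


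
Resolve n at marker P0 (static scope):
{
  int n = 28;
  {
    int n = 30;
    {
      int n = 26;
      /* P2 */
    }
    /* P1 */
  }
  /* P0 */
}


n declared in the same block as P0
n = 28


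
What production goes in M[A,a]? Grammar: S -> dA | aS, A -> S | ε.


For [A, a]: 'a' ∈ FIRST(S)
Entry: A -> S


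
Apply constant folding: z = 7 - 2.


7 - 2 = 5 at compile time
Optimized: z = 5


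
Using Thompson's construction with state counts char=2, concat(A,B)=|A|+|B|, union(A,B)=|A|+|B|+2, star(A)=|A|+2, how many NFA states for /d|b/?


Syntax tree has 2 char leaf(s), 1 union(s), 0 star(s)
chars contribute 2×2 = 4; each union adds +2; each star adds +2
Total: 4 + 2 + 0 = 6 states


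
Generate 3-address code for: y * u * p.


Break into single-operator statements:
t1 = y * u
t2 = t1 * p


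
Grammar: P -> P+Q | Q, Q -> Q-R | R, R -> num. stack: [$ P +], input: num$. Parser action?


no handle ('P+' is not any RHS); shift 'num'
Action: shift


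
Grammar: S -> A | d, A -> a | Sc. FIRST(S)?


Per alternative of S: FIRST(A) = {a, d}; FIRST(d) = {d}
FIRST(S) = {a, d}


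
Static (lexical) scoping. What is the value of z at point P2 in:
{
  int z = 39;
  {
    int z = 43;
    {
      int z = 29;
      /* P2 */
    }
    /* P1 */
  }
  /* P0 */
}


z declared in the same block as P2
z = 29


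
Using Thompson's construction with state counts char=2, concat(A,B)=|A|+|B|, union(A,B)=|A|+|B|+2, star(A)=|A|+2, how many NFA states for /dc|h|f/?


Syntax tree has 4 char leaf(s), 2 union(s), 0 star(s)
chars contribute 4×2 = 8; each union adds +2; each star adds +2
Total: 8 + 4 + 0 = 12 states


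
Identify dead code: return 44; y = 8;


statement follows a return and is unreachable
Dead: 'y = 8'


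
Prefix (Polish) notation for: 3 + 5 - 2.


left-to-right (same/higher precedence on left): tree is (- (+ 3 5) 2)
Prefix: - + 3 5 2


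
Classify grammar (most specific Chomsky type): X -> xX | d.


Right-linear: every RHS is a terminal or a terminal followed by one nonterminal
Classification: Type 3 (Regular)


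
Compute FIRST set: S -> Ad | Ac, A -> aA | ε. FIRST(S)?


Per alternative of S: FIRST(Ad) = {a, d}; FIRST(Ac) = {a, c}
FIRST(S) = {a, c, d}


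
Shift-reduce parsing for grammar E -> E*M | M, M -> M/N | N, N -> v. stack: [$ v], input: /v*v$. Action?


'v' on top is the handle for N -> v
Action: reduce (N -> v)


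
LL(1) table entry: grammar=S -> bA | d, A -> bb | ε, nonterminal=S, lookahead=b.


For [S, b]: 'b' ∈ FIRST(bA)
Entry: S -> bA


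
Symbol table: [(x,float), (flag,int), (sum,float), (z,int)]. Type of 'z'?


Lookup 'z' → type int


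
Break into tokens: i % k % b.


Scan left to right, longest-match per lexeme
Tokens: ID(i), OP(%), ID(k), OP(%), ID(b)


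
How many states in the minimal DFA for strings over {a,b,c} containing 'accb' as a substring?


KMP-style automaton: 4 progress states + 1 absorbing accept = 5
Minimal DFA: 5 states


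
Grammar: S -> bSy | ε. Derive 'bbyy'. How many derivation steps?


Derivation: S => bSy => bbSyy => bbyy
Steps: 3


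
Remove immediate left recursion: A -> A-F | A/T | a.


Left-recursive alternatives: A-F, A/T; non-recursive: a
Introduce A': A -> aA', A' -> -FA' | /TA' | ε


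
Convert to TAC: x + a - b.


Break into single-operator statements:
t1 = x + a
t2 = t1 - b


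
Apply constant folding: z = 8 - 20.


8 - 20 = -12 at compile time
Optimized: z = -12


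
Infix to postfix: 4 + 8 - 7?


Left to right (same or higher precedence on left)
Postfix: 4 8 + 7 -


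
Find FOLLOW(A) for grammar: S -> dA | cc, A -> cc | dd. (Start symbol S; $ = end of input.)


$ ∈ FOLLOW(S). For each A -> αBβ: add FIRST(β)\{ε} to FOLLOW(B); if β nullable, add FOLLOW(A).
FOLLOW(A) = {$}


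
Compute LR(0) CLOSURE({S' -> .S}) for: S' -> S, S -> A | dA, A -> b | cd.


Start: S' -> .S
For each item with dot before a nonterminal B, add B -> .γ for every B-production
Closure: [S' -> .S, S -> .A, S -> .dA, A -> .b, A -> .cd]


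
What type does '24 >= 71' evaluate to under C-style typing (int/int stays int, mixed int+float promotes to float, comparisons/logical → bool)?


Operand types: int >= int
Rule: comparison yields bool
Result type: bool


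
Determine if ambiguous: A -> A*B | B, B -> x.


precedence layered via separate nonterminal B: deterministic
Unambiguous


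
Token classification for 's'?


Pattern: letter/underscore followed by alphanumerics, not a keyword
Type: IDENTIFIER


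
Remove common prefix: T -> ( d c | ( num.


Common prefix: '('
Factored: T -> ( T', T' -> d c | num


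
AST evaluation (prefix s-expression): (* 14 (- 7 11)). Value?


Evaluate inner: (- 7 11) = -4
Evaluate root: (* 14 -4) = -56
Result: -56


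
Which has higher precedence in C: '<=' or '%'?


'%' is multiplicative (level 10); '<=' is relational (level 7)
Higher level binds tighter
'%' has higher precedence than '<='


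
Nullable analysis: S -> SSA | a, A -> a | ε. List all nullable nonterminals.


A nonterminal is nullable iff some alternative derives ε (directly, or every symbol in it is nullable)
Nullable: {A}


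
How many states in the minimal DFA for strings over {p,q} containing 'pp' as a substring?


KMP-style automaton: 2 progress states + 1 absorbing accept = 3
Minimal DFA: 3 states


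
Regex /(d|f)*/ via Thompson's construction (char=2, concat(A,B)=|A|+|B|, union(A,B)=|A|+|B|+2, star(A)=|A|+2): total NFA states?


Syntax tree has 2 char leaf(s), 1 union(s), 1 star(s)
chars contribute 2×2 = 4; each union adds +2; each star adds +2
Total: 4 + 2 + 2 = 8 states


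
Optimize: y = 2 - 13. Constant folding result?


2 - 13 = -11 at compile time
Optimized: y = -11


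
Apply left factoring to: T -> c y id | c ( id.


Common prefix: 'c'
Factored: T -> c T', T' -> y id | ( id


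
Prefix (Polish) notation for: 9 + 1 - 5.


left-to-right (same/higher precedence on left): tree is (- (+ 9 1) 5)
Prefix: - + 9 1 5


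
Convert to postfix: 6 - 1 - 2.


Left to right (same or higher precedence on left)
Postfix: 6 1 - 2 -


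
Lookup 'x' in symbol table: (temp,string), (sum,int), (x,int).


Lookup 'x' → type int


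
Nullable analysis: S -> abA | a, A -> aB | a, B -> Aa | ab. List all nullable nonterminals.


A nonterminal is nullable iff some alternative derives ε (directly, or every symbol in it is nullable)
Nullable: {}


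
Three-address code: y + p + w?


Break into single-operator statements:
t1 = y + p
t2 = t1 + w


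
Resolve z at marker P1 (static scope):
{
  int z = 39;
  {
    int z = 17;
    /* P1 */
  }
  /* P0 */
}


z declared in the same block as P1
z = 17


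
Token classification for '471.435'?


Pattern: digits with a decimal point
Type: FLOAT_LITERAL


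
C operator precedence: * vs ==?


'*' is multiplicative (level 10); '==' is equality (level 6)
Higher level binds tighter
'*' has higher precedence than '=='


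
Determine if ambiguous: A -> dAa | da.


balanced d^n…a^n: each string has a unique parse
Unambiguous


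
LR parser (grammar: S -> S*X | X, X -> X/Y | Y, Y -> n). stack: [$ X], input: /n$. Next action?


shift '/' to continue X -> X/Y
Action: shift


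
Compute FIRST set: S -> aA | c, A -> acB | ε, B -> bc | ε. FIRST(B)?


Per alternative of B: FIRST(bc) = {b}; FIRST(ε) = {ε}
FIRST(B) = {b, ε}


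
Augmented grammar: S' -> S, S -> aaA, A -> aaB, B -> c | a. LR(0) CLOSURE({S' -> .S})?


Start: S' -> .S
For each item with dot before a nonterminal B, add B -> .γ for every B-production
Closure: [S' -> .S, S -> .aaA]


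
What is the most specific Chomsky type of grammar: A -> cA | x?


Right-linear: every RHS is a terminal or a terminal followed by one nonterminal
Classification: Type 3 (Regular)


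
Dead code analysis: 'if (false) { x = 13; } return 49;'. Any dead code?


condition is constant false, so the whole block is unreachable
Dead: 'if (false) { x = 13; }'


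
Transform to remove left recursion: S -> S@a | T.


Left-recursive alternatives: S@a; non-recursive: T
Introduce S': S -> TS', S' -> @aS' | ε


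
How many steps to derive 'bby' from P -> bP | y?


Derivation: P => bP => bbP => bby
Steps: 3


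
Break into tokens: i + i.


Scan left to right, longest-match per lexeme
Tokens: ID(i), OP(+), ID(i)


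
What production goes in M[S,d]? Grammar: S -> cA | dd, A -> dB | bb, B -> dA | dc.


For [S, d]: 'd' ∈ FIRST(dd)
Entry: S -> dd


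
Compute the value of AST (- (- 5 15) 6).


Evaluate inner: (- 5 15) = -10
Evaluate root: (- -10 6) = -16
Result: -16


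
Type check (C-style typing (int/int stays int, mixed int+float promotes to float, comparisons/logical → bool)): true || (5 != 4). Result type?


Operand types: bool || bool
Rule: logical operators take bool operands and yield bool
Result type: bool


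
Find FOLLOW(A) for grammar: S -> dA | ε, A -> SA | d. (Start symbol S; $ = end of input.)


$ ∈ FOLLOW(S). For each A -> αBβ: add FIRST(β)\{ε} to FOLLOW(B); if β nullable, add FOLLOW(A).
FOLLOW(A) = {$, d}


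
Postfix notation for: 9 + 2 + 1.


Left to right (same or higher precedence on left)
Postfix: 9 2 + 1 +


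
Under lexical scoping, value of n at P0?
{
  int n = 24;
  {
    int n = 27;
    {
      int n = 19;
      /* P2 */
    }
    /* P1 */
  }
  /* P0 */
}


n declared in the same block as P0
n = 24


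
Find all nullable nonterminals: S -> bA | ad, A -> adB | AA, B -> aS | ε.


A nonterminal is nullable iff some alternative derives ε (directly, or every symbol in it is nullable)
Nullable: {B}


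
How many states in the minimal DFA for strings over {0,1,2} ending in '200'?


Track the longest suffix of input matching a prefix of '200': 4 classes (prefixes of length 0..3)
Minimal DFA: 4 states


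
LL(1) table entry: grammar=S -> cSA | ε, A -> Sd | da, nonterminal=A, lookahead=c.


For [A, c]: 'c' ∈ FIRST(Sd)
Entry: A -> Sd


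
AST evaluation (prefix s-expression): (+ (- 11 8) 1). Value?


Evaluate inner: (- 11 8) = 3
Evaluate root: (+ 3 1) = 4
Result: 4


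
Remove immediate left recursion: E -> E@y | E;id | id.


Left-recursive alternatives: E@y, E;id; non-recursive: id
Introduce E': E -> idE', E' -> @yE' | ;idE' | ε


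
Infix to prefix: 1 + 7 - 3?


left-to-right (same/higher precedence on left): tree is (- (+ 1 7) 3)
Prefix: - + 1 7 3


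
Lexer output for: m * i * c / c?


Scan left to right, longest-match per lexeme
Tokens: ID(m), OP(*), ID(i), OP(*), ID(c), OP(/), ID(c)


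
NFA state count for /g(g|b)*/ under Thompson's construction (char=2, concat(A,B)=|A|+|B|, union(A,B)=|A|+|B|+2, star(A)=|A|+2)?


Syntax tree has 3 char leaf(s), 1 union(s), 1 star(s)
chars contribute 3×2 = 6; each union adds +2; each star adds +2
Total: 6 + 2 + 2 = 10 states


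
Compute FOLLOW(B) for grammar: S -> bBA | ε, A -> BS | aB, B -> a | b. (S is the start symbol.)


$ ∈ FOLLOW(S). For each A -> αBβ: add FIRST(β)\{ε} to FOLLOW(B); if β nullable, add FOLLOW(A).
FOLLOW(B) = {$, a, b}


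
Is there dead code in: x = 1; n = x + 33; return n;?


x is read by n's definition; n is returned
No dead code


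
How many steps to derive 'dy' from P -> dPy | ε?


Derivation: P => dPy => dy
Steps: 2


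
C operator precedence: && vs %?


'%' is multiplicative (level 10); '&&' is logical AND (level 2)
Higher level binds tighter
'%' has higher precedence than '&&'


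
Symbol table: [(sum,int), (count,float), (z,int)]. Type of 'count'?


Lookup 'count' → type float


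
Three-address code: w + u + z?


Break into single-operator statements:
t1 = w + u
t2 = t1 + z


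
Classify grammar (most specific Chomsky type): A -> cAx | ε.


Single nonterminal LHS, but c^n x^n is not regular
Classification: Type 2 (Context-Free)


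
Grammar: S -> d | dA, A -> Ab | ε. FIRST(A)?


Per alternative of A: FIRST(Ab) = {b}; FIRST(ε) = {ε}
FIRST(A) = {b, ε}


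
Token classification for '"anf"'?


Pattern: double-quoted sequence
Type: STRING_LITERAL


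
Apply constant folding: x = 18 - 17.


18 - 17 = 1 at compile time
Optimized: x = 1


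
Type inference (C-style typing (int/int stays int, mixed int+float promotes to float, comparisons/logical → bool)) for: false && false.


Operand types: bool && bool
Rule: logical operators take bool operands and yield bool
Result type: bool


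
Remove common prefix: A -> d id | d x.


Common prefix: 'd'
Factored: A -> d A', A' -> id | x


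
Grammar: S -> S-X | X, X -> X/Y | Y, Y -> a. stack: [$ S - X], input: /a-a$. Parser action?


'/' can extend X; shift to build X -> X/Y
Action: shift


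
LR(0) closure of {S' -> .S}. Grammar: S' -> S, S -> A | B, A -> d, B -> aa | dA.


Start: S' -> .S
For each item with dot before a nonterminal B, add B -> .γ for every B-production
Closure: [S' -> .S, S -> .A, S -> .B, A -> .d, B -> .aa, B -> .dA]


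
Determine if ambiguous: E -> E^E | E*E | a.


'a^a*a' has two parse trees (no precedence encoded between ^ and *)
Ambiguous


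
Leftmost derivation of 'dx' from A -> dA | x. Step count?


Derivation: A => dA => dx
Steps: 2


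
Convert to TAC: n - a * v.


Break into single-operator statements:
t1 = a * v
t2 = n - t1


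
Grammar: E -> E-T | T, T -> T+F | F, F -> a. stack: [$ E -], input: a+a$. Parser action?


no handle ('E-' is not any RHS); shift 'a'
Action: shift


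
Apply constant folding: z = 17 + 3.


17 + 3 = 20 at compile time
Optimized: z = 20


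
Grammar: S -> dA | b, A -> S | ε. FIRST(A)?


Per alternative of A: FIRST(S) = {b, d}; FIRST(ε) = {ε}
FIRST(A) = {b, d, ε}


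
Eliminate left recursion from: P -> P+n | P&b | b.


Left-recursive alternatives: P+n, P&b; non-recursive: b
Introduce P': P -> bP', P' -> +nP' | &bP' | ε


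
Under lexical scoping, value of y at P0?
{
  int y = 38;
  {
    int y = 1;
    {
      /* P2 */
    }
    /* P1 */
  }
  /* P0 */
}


y declared in the same block as P0
y = 38


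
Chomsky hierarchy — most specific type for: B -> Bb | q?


Left-linear: every RHS is a terminal or one nonterminal followed by a terminal
Classification: Type 3 (Regular)


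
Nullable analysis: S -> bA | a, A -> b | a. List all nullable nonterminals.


A nonterminal is nullable iff some alternative derives ε (directly, or every symbol in it is nullable)
Nullable: {}


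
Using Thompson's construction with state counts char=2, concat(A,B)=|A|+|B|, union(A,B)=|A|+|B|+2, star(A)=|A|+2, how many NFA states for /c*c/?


Syntax tree has 2 char leaf(s), 0 union(s), 1 star(s)
chars contribute 2×2 = 4; each union adds +2; each star adds +2
Total: 4 + 0 + 2 = 6 states


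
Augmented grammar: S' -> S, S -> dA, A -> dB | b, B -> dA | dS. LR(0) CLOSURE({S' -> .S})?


Start: S' -> .S
For each item with dot before a nonterminal B, add B -> .γ for every B-production
Closure: [S' -> .S, S -> .dA]


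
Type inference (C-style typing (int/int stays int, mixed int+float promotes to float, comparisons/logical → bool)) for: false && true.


Operand types: bool && bool
Rule: logical operators take bool operands and yield bool
Result type: bool


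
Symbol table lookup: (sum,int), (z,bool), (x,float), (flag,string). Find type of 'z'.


Lookup 'z' → type bool


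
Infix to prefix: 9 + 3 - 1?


left-to-right (same/higher precedence on left): tree is (- (+ 9 3) 1)
Prefix: - + 9 3 1


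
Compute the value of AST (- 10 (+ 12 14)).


Evaluate inner: (+ 12 14) = 26
Evaluate root: (- 10 26) = -16
Result: -16


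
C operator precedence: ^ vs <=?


'<=' is relational (level 7); '^' is bitwise XOR (level 4)
Higher level binds tighter
'<=' has higher precedence than '^'


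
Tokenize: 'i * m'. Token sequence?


Scan left to right, longest-match per lexeme
Tokens: ID(i), OP(*), ID(m)


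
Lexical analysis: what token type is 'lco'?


Pattern: letter/underscore followed by alphanumerics, not a keyword
Type: IDENTIFIER


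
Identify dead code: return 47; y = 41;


statement follows a return and is unreachable
Dead: 'y = 41'


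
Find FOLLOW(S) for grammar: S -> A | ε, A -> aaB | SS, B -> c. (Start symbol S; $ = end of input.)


$ ∈ FOLLOW(S). For each A -> αBβ: add FIRST(β)\{ε} to FOLLOW(B); if β nullable, add FOLLOW(A).
FOLLOW(S) = {$, a}


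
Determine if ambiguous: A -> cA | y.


right-linear, alternatives start with distinct terminals 'c' vs 'y': unique leftmost derivation
Unambiguous


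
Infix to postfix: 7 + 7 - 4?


Left to right (same or higher precedence on left)
Postfix: 7 7 + 4 -


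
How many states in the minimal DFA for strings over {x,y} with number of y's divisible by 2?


Track (count of y) mod 2: states 0..1, accept at 0
Minimal DFA: 2 states


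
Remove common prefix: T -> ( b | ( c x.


Common prefix: '('
Factored: T -> ( T', T' -> b | c x


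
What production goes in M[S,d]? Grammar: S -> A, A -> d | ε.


For [S, d]: 'd' ∈ FIRST(A)
Entry: S -> A


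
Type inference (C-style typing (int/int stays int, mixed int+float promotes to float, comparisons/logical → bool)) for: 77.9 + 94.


Operand types: float + int
Rule: mixed int/float promotes to float; int/int stays int
Result type: float


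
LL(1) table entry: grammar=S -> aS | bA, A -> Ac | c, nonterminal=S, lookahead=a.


For [S, a]: 'a' ∈ FIRST(aS)
Entry: S -> aS


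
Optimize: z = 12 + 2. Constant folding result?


12 + 2 = 14 at compile time
Optimized: z = 14


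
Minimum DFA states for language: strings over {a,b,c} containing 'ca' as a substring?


KMP-style automaton: 2 progress states + 1 absorbing accept = 3
Minimal DFA: 3 states


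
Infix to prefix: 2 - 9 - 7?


left-to-right (same/higher precedence on left): tree is (- (- 2 9) 7)
Prefix: - - 2 9 7


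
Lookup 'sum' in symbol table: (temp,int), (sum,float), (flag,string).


Lookup 'sum' → type float


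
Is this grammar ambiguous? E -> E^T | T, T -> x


precedence layered via separate nonterminal T: deterministic
Unambiguous


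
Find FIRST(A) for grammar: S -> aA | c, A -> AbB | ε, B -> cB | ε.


Per alternative of A: FIRST(AbB) = {b}; FIRST(ε) = {ε}
FIRST(A) = {b, ε}


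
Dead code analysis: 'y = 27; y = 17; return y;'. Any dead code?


first assignment to y is overwritten before any read
Dead: 'y = 27'


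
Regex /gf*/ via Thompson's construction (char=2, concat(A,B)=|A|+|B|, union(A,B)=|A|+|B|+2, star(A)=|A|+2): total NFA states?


Syntax tree has 2 char leaf(s), 0 union(s), 1 star(s)
chars contribute 2×2 = 4; each union adds +2; each star adds +2
Total: 4 + 0 + 2 = 6 states


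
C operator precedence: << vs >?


'<<' is shift (level 8); '>' is relational (level 7)
Higher level binds tighter
'<<' has higher precedence than '>'


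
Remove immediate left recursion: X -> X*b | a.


Left-recursive alternatives: X*b; non-recursive: a
Introduce X': X -> aX', X' -> *bX' | ε


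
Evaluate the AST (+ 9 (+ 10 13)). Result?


Evaluate inner: (+ 10 13) = 23
Evaluate root: (+ 9 23) = 32
Result: 32


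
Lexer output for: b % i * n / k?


Scan left to right, longest-match per lexeme
Tokens: ID(b), OP(%), ID(i), OP(*), ID(n), OP(/), ID(k)


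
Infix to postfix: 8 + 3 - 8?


Left to right (same or higher precedence on left)
Postfix: 8 3 + 8 -


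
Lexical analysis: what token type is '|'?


Pattern: operator symbol
Type: OPERATOR


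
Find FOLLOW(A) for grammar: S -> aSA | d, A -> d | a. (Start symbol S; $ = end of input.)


$ ∈ FOLLOW(S). For each A -> αBβ: add FIRST(β)\{ε} to FOLLOW(B); if β nullable, add FOLLOW(A).
FOLLOW(A) = {$, a, d}


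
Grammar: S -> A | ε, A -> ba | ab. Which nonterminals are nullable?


A nonterminal is nullable iff some alternative derives ε (directly, or every symbol in it is nullable)
Nullable: {S}


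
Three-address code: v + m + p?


Break into single-operator statements:
t1 = v + m
t2 = t1 + p


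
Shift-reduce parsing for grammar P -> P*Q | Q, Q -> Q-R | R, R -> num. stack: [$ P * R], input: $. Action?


'R' (not preceded by Q-) is the handle for Q -> R
Action: reduce (Q -> R)


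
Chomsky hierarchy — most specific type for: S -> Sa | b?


Left-linear: every RHS is a terminal or one nonterminal followed by a terminal
Classification: Type 3 (Regular)


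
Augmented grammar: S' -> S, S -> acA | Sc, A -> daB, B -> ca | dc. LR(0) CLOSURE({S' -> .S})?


Start: S' -> .S
For each item with dot before a nonterminal B, add B -> .γ for every B-production
Closure: [S' -> .S, S -> .acA, S -> .Sc]


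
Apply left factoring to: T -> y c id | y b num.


Common prefix: 'y'
Factored: T -> y T', T' -> c id | b num


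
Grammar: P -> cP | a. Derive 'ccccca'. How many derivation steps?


Derivation: P => cP => ccP => cccP => ccccP => cccccP => ccccca
Steps: 6


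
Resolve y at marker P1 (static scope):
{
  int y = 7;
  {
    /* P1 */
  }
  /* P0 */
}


P1's block does not declare y; resolves to the enclosing declaration at depth 0
y = 7


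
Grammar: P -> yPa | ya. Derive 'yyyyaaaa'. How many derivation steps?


Derivation: P => yPa => yyPaa => yyyPaaa => yyyyaaaa
Steps: 4


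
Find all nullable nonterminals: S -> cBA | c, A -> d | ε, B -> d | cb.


A nonterminal is nullable iff some alternative derives ε (directly, or every symbol in it is nullable)
Nullable: {A}


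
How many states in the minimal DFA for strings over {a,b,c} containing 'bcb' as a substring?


KMP-style automaton: 3 progress states + 1 absorbing accept = 4
Minimal DFA: 4 states


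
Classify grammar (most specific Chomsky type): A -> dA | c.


Right-linear: every RHS is a terminal or a terminal followed by one nonterminal
Classification: Type 3 (Regular)


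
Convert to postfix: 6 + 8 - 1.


Left to right (same or higher precedence on left)
Postfix: 6 8 + 1 -


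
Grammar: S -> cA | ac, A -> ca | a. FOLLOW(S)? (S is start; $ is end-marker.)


$ ∈ FOLLOW(S). For each A -> αBβ: add FIRST(β)\{ε} to FOLLOW(B); if β nullable, add FOLLOW(A).
FOLLOW(S) = {$}


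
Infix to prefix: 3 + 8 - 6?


left-to-right (same/higher precedence on left): tree is (- (+ 3 8) 6)
Prefix: - + 3 8 6


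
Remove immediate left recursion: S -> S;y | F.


Left-recursive alternatives: S;y; non-recursive: F
Introduce S': S -> FS', S' -> ;yS' | ε


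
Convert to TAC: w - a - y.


Break into single-operator statements:
t1 = w - a
t2 = t1 - y


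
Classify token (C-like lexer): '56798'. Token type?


Pattern: digits only
Type: INTEGER_LITERAL


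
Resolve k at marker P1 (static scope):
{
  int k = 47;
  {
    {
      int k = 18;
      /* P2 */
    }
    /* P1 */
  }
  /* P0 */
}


P1's block does not declare k; resolves to the enclosing declaration at depth 0
k = 47


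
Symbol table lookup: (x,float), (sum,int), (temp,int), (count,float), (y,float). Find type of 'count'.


Lookup 'count' → type float


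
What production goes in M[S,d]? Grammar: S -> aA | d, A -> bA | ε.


For [S, d]: 'd' ∈ FIRST(d)
Entry: S -> d


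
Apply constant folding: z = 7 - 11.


7 - 11 = -4 at compile time
Optimized: z = -4


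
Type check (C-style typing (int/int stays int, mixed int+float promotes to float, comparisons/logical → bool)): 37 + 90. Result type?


Operand types: int + int
Rule: mixed int/float promotes to float; int/int stays int
Result type: int


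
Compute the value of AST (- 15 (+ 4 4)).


Evaluate inner: (+ 4 4) = 8
Evaluate root: (- 15 8) = 7
Result: 7


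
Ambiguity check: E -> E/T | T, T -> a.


precedence layered via separate nonterminal T: deterministic
Unambiguous


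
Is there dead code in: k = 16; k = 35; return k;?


first assignment to k is overwritten before any read
Dead: 'k = 16'


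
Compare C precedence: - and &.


'-' is additive (level 9); '&' is bitwise AND (level 5)
Higher level binds tighter
'-' has higher precedence than '&'


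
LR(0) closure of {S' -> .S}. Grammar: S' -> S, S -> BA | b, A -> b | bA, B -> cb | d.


Start: S' -> .S
For each item with dot before a nonterminal B, add B -> .γ for every B-production
Closure: [S' -> .S, S -> .BA, S -> .b, B -> .cb, B -> .d]


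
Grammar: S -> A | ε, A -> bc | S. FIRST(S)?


Per alternative of S: FIRST(A) = {b, ε}; FIRST(ε) = {ε}
FIRST(S) = {b, ε}


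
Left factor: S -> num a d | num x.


Common prefix: 'num'
Factored: S -> num S', S' -> a d | x


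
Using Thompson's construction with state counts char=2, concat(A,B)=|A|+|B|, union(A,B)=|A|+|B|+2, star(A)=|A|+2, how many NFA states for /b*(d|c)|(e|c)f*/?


Syntax tree has 6 char leaf(s), 3 union(s), 2 star(s)
chars contribute 6×2 = 12; each union adds +2; each star adds +2
Total: 12 + 6 + 4 = 22 states


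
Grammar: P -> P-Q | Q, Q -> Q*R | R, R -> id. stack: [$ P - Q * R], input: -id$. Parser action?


handle 'Q*R' on top
Action: reduce (Q -> Q*R)


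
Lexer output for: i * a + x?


Scan left to right, longest-match per lexeme
Tokens: ID(i), OP(*), ID(a), OP(+), ID(x)


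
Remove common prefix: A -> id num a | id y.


Common prefix: 'id'
Factored: A -> id A', A' -> num a | y


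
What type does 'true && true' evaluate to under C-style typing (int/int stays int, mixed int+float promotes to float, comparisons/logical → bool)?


Operand types: bool && bool
Rule: logical operators take bool operands and yield bool
Result type: bool


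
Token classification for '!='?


Pattern: operator symbol
Type: OPERATOR


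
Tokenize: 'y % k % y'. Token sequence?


Scan left to right, longest-match per lexeme
Tokens: ID(y), OP(%), ID(k), OP(%), ID(y)


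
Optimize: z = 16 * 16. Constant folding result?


16 * 16 = 256 at compile time
Optimized: z = 256


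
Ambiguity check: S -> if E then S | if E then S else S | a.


dangling else: 'if E then if E then a else a' parses two ways
Ambiguous


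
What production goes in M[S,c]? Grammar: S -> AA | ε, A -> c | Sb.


For [S, c]: 'c' ∈ FIRST(AA)
Entry: S -> AA


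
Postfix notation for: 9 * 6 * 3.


Left to right (same or higher precedence on left)
Postfix: 9 6 * 3 *


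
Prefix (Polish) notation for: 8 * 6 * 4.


left-to-right (same/higher precedence on left): tree is (* (* 8 6) 4)
Prefix: * * 8 6 4


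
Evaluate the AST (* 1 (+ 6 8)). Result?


Evaluate inner: (+ 6 8) = 14
Evaluate root: (* 1 14) = 14
Result: 14


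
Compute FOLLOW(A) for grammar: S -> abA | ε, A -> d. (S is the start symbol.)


$ ∈ FOLLOW(S). For each A -> αBβ: add FIRST(β)\{ε} to FOLLOW(B); if β nullable, add FOLLOW(A).
FOLLOW(A) = {$}


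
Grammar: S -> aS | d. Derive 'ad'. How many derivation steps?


Derivation: S => aS => ad
Steps: 2


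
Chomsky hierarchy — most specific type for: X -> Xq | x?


Left-linear: every RHS is a terminal or one nonterminal followed by a terminal
Classification: Type 3 (Regular)


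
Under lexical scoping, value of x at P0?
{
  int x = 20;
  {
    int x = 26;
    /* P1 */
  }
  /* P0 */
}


x declared in the same block as P0
x = 20


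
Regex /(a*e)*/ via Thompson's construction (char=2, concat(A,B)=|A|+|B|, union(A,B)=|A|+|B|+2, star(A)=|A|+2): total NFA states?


Syntax tree has 2 char leaf(s), 0 union(s), 2 star(s)
chars contribute 2×2 = 4; each union adds +2; each star adds +2
Total: 4 + 0 + 4 = 8 states


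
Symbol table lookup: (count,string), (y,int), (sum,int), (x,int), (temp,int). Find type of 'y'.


Lookup 'y' → type int


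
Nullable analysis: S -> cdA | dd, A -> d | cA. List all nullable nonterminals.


A nonterminal is nullable iff some alternative derives ε (directly, or every symbol in it is nullable)
Nullable: {}


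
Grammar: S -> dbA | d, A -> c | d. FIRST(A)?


Per alternative of A: FIRST(c) = {c}; FIRST(d) = {d}
FIRST(A) = {c, d}


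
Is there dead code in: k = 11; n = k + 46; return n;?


k is read by n's definition; n is returned
No dead code


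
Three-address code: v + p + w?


Break into single-operator statements:
t1 = v + p
t2 = t1 + w


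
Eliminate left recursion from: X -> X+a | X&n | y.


Left-recursive alternatives: X+a, X&n; non-recursive: y
Introduce X': X -> yX', X' -> +aX' | &nX' | ε


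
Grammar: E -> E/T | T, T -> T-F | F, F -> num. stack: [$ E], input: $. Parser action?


start symbol E on stack, input exhausted
Action: accept


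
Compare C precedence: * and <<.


'*' is multiplicative (level 10); '<<' is shift (level 8)
Higher level binds tighter
'*' has higher precedence than '<<'


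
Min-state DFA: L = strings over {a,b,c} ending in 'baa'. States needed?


Track the longest suffix of input matching a prefix of 'baa': 4 classes (prefixes of length 0..3)
Minimal DFA: 4 states


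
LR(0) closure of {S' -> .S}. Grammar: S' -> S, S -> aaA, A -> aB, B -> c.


Start: S' -> .S
For each item with dot before a nonterminal B, add B -> .γ for every B-production
Closure: [S' -> .S, S -> .aaA]


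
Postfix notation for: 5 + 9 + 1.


Left to right (same or higher precedence on left)
Postfix: 5 9 + 1 +


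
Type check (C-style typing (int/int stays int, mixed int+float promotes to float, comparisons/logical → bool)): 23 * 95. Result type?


Operand types: int * int
Rule: mixed int/float promotes to float; int/int stays int
Result type: int


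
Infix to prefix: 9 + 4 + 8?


left-to-right (same/higher precedence on left): tree is (+ (+ 9 4) 8)
Prefix: + + 9 4 8


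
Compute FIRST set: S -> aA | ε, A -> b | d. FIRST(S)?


Per alternative of S: FIRST(aA) = {a}; FIRST(ε) = {ε}
FIRST(S) = {a, ε}


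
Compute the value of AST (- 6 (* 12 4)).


Evaluate inner: (* 12 4) = 48
Evaluate root: (- 6 48) = -42
Result: -42


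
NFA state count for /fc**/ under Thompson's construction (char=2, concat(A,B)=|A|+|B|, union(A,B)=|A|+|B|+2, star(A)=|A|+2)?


Syntax tree has 2 char leaf(s), 0 union(s), 2 star(s)
chars contribute 2×2 = 4; each union adds +2; each star adds +2
Total: 4 + 0 + 4 = 8 states


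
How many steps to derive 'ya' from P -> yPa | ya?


Derivation: P => ya
Steps: 1


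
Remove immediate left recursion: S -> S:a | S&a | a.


Left-recursive alternatives: S:a, S&a; non-recursive: a
Introduce S': S -> aS', S' -> :aS' | &aS' | ε


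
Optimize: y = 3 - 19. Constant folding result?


3 - 19 = -16 at compile time
Optimized: y = -16


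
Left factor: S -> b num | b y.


Common prefix: 'b'
Factored: S -> b S', S' -> num | y


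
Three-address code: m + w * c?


Break into single-operator statements:
t1 = w * c
t2 = m + t1


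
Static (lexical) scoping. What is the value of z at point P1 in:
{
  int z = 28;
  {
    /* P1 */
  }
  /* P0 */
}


P1's block does not declare z; resolves to the enclosing declaration at depth 0
z = 28


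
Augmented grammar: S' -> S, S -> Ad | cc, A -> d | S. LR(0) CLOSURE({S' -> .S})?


Start: S' -> .S
For each item with dot before a nonterminal B, add B -> .γ for every B-production
Closure: [S' -> .S, S -> .Ad, S -> .cc, A -> .d, A -> .S]


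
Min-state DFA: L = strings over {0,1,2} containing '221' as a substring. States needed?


KMP-style automaton: 3 progress states + 1 absorbing accept = 4
Minimal DFA: 4 states


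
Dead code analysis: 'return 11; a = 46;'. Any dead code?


statement follows a return and is unreachable
Dead: 'a = 46'


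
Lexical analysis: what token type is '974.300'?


Pattern: digits with a decimal point
Type: FLOAT_LITERAL


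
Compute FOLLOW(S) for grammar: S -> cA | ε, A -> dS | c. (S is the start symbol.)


$ ∈ FOLLOW(S). For each A -> αBβ: add FIRST(β)\{ε} to FOLLOW(B); if β nullable, add FOLLOW(A).
FOLLOW(S) = {$}


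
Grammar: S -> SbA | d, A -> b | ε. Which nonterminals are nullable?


A nonterminal is nullable iff some alternative derives ε (directly, or every symbol in it is nullable)
Nullable: {A}


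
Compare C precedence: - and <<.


'-' is additive (level 9); '<<' is shift (level 8)
Higher level binds tighter
'-' has higher precedence than '<<'


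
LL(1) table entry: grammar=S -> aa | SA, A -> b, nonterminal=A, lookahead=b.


For [A, b]: 'b' ∈ FIRST(b)
Entry: A -> b


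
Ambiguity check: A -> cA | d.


right-linear, alternatives start with distinct terminals 'c' vs 'd': unique leftmost derivation
Unambiguous


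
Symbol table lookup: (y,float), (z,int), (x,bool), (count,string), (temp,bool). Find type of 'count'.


Lookup 'count' → type string


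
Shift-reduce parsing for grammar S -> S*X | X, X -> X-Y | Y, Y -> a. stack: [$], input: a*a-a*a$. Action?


no handle on stack; shift 'a'
Action: shift


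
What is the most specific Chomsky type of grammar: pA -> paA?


LHS has context (more than one symbol) and |LHS| ≤ |RHS|
Classification: Type 1 (Context-Sensitive)


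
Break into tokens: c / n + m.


Scan left to right, longest-match per lexeme
Tokens: ID(c), OP(/), ID(n), OP(+), ID(m)


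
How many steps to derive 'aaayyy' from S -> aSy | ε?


Derivation: S => aSy => aaSyy => aaaSyyy => aaayyy
Steps: 4


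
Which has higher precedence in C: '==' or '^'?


'==' is equality (level 6); '^' is bitwise XOR (level 4)
Higher level binds tighter
'==' has higher precedence than '^'


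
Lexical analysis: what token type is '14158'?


Pattern: digits only
Type: INTEGER_LITERAL


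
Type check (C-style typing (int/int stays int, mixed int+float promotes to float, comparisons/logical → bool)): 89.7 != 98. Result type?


Operand types: float != int
Rule: comparison yields bool
Result type: bool


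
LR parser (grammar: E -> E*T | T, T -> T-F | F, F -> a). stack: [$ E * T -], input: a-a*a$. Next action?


no handle; shift 'a'
Action: shift


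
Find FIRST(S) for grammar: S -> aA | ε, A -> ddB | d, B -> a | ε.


Per alternative of S: FIRST(aA) = {a}; FIRST(ε) = {ε}
FIRST(S) = {a, ε}


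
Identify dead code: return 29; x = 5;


statement follows a return and is unreachable
Dead: 'x = 5'


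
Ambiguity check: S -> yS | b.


right-linear, alternatives start with distinct terminals 'y' vs 'b': unique leftmost derivation
Unambiguous


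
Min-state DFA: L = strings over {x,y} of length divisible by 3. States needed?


Track length mod 3: states 0..2, accept at 0
Minimal DFA: 3 states


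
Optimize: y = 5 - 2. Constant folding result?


5 - 2 = 3 at compile time
Optimized: y = 3


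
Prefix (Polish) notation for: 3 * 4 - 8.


left-to-right (same/higher precedence on left): tree is (- (* 3 4) 8)
Prefix: - * 3 4 8


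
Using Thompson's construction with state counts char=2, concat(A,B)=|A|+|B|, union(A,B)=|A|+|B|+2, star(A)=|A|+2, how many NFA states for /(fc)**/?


Syntax tree has 2 char leaf(s), 0 union(s), 2 star(s)
chars contribute 2×2 = 4; each union adds +2; each star adds +2
Total: 4 + 0 + 4 = 8 states


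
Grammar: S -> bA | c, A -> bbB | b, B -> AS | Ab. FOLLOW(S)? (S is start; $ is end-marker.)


$ ∈ FOLLOW(S). For each A -> αBβ: add FIRST(β)\{ε} to FOLLOW(B); if β nullable, add FOLLOW(A).
FOLLOW(S) = {$, b, c}


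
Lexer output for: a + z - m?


Scan left to right, longest-match per lexeme
Tokens: ID(a), OP(+), ID(z), OP(-), ID(m)


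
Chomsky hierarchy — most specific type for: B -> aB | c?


Right-linear: every RHS is a terminal or a terminal followed by one nonterminal
Classification: Type 3 (Regular)


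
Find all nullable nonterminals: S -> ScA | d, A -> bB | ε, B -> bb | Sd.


A nonterminal is nullable iff some alternative derives ε (directly, or every symbol in it is nullable)
Nullable: {A}


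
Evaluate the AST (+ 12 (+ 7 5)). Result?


Evaluate inner: (+ 7 5) = 12
Evaluate root: (+ 12 12) = 24
Result: 24


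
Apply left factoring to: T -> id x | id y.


Common prefix: 'id'
Factored: T -> id T', T' -> x | y


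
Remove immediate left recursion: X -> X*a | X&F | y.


Left-recursive alternatives: X*a, X&F; non-recursive: y
Introduce X': X -> yX', X' -> *aX' | &FX' | ε


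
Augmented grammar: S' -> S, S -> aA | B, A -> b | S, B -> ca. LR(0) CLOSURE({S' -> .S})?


Start: S' -> .S
For each item with dot before a nonterminal B, add B -> .γ for every B-production
Closure: [S' -> .S, S -> .aA, S -> .B, B -> .ca]


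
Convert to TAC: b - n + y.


Break into single-operator statements:
t1 = b - n
t2 = t1 + y
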